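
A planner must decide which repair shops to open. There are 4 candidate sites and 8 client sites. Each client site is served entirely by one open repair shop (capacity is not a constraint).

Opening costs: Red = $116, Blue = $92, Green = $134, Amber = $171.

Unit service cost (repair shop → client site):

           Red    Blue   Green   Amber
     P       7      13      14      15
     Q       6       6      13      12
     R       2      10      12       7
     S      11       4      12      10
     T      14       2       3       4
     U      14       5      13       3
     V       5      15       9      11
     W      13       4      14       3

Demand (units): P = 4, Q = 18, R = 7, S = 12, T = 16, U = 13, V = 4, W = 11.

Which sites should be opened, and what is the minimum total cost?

For any fixed open set, each client site goes to its cheapest open site; total = fixed + service.
{Red, Blue}: P→Red 7·4=28, Q→Red 6·18=108, R→Red 2·7=14, S→Blue 4·12=48, T→Blue 2·16=32, U→Blue 5·13=65, V→Red 5·4=20, W→Blue 4·11=44. Service 359; fixed 208; total 567.
{Blue}: service 479 + fixed 92 = 571
{Blue, Amber}: service 405 + fixed 263 = 668
{Red, Blue, Green, Amber}: service 322 + fixed 513 = 835
No other subset beats 567.

Open Red and Blue; minimum total cost 567.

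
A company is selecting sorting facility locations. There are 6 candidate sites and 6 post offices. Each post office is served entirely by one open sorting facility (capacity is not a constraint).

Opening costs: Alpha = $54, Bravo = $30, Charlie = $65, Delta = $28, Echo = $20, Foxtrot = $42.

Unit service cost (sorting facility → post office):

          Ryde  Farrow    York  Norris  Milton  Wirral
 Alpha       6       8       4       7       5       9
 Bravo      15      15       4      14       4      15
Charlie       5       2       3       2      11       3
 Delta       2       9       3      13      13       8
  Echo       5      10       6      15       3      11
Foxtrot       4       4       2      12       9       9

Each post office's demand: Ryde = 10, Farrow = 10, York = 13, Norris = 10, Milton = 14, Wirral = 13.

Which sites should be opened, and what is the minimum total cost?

For any fixed open set, each post office goes to its cheapest open site; total = fixed + service.
{Charlie, Delta, Echo}: Ryde→Delta 2·10=20, Farrow→Charlie 2·10=20, York→Charlie 3·13=39, Norris→Charlie 2·10=20, Milton→Echo 3·14=42, Wirral→Charlie 3·13=39. Service 180; fixed 113; total 293.
{Charlie, Echo}: Ryde→Charlie 5·10=50, Farrow→Charlie 2·10=20, York→Charlie 3·13=39, Norris→Charlie 2·10=20, Milton→Echo 3·14=42, Wirral→Charlie 3·13=39. Service 210; fixed 85; total 295.
{Charlie, Echo, Foxtrot}: Ryde→Foxtrot 4·10=40, Farrow→Charlie 2·10=20, York→Foxtrot 2·13=26, Norris→Charlie 2·10=20, Milton→Echo 3·14=42, Wirral→Charlie 3·13=39. Service 187; fixed 127; total 314.
{Alpha, Bravo, Charlie, Delta, Echo, Foxtrot}: service 167 + fixed 239 = 406
No other subset beats 293.

Open Charlie, Delta and Echo; minimum total cost 293.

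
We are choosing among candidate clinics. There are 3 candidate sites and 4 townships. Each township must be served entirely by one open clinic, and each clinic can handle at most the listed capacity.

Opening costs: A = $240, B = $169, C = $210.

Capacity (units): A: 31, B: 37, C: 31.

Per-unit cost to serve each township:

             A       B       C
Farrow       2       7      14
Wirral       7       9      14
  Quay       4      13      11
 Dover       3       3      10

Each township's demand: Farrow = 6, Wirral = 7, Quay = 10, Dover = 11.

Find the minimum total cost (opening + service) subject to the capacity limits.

Open {B}: Farrow→B 7·6=42, Wirral→B 9·7=63, Quay→B 13·10=130, Dover→B 3·11=33.
Loads: B carries 34/37. Service 268; fixed 169; total 437.
Next best feasible plan costs 543.

Minimum total cost: 437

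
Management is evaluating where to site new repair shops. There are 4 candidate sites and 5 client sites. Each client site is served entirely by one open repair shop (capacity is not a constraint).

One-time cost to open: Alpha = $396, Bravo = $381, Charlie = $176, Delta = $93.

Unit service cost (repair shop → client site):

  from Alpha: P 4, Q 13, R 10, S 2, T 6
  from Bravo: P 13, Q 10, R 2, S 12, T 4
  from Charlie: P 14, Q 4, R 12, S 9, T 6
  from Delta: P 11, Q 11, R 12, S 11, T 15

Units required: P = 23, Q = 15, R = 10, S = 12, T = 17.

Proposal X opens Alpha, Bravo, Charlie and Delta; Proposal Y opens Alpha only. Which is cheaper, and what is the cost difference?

Proposal X: {Alpha, Bravo, Charlie, Delta}: P→Alpha 4·23=92, Q→Charlie 4·15=60, R→Bravo 2·10=20, S→Alpha 2·12=24, T→Bravo 4·17=68. Service 264; fixed 1046; total 1310.
Proposal Y: {Alpha}: P→Alpha 4·23=92, Q→Alpha 13·15=195, R→Alpha 10·10=100, S→Alpha 2·12=24, T→Alpha 6·17=102. Service 513; fixed 396; total 909.
Difference: |1310 − 909| = 401.

Proposal Y is cheaper by 401.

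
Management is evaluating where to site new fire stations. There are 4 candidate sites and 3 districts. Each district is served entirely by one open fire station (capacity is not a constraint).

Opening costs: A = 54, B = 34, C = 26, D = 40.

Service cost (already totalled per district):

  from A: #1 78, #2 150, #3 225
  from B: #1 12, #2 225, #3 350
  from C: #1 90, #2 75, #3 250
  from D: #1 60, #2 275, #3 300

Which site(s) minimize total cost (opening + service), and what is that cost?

For any fixed open set, each district goes to its cheapest open site; total = fixed + service.
{B, C}: #1→B 12, #2→C 75, #3→C 250. Service 337; fixed 60; total 397.
{A, B, C}: #1→B 12, #2→C 75, #3→A 225. Service 312; fixed 114; total 426.
{B, C, D}: service 337 + fixed 100 = 437
{A, B, C, D}: service 312 + fixed 154 = 466
No other subset beats 397.

Open B and C; minimum total cost 397.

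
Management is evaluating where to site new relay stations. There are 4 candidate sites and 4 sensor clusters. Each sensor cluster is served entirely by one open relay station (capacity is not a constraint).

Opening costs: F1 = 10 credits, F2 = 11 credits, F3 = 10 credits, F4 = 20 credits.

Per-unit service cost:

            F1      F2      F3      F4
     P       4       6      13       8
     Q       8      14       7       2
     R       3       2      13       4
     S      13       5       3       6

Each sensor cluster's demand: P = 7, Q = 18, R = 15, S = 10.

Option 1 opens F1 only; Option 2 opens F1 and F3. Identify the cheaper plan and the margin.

Option 1: {F1}: P→F1 4·7=28, Q→F1 8·18=144, R→F1 3·15=45, S→F1 13·10=130. Service 347; fixed 10; total 357.
Option 2: {F1, F3}: P→F1 4·7=28, Q→F3 7·18=126, R→F1 3·15=45, S→F3 3·10=30. Service 229; fixed 20; total 249.
Difference: |357 − 249| = 108.

Option 2 is cheaper by 108.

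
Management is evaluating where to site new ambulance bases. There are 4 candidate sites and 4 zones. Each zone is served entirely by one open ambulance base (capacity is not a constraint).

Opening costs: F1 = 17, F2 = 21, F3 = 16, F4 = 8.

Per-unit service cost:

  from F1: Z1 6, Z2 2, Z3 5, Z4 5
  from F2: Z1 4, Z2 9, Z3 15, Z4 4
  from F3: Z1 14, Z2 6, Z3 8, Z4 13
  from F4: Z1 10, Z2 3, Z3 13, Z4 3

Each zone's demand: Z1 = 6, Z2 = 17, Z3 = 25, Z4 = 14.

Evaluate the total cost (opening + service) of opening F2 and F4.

Each zone is assigned to its cheapest site among the open ones.
{F2, F4}: Z1→F2 4·6=24, Z2→F4 3·17=51, Z3→F4 13·25=325, Z4→F4 3·14=42. Service 442; fixed 29; total 471.

Total cost: 471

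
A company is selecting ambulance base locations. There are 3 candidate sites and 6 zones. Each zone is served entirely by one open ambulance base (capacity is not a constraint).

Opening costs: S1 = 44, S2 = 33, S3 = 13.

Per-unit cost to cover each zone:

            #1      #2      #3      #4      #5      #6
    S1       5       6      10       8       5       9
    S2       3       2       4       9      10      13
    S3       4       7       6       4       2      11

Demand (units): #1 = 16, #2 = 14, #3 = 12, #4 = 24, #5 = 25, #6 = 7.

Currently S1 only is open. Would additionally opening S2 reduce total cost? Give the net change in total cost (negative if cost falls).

Current service cost with {S1}: 664.
Adding S2: each zone re-picks its cheapest; new service cost 504, saving 160.
Extra fixed cost: 33. Net change = 33 − 160 = -127.
(Totals: 708 → 581.)

Yes — net change −127 (cost falls by 127).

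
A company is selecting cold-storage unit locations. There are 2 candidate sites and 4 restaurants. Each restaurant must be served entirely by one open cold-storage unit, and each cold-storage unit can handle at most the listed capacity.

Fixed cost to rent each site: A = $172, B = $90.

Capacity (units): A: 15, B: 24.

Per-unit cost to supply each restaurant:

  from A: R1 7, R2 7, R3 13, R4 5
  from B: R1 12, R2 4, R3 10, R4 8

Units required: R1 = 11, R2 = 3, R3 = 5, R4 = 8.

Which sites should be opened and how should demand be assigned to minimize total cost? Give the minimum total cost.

Minimum total cost: 465

Open {A, B}: R1→A 7·11=77, R2→B 4·3=12, R3→B 10·5=50, R4→B 8·8=64.
Loads: A carries 11/15, B carries 16/24. Service 203; fixed 262; total 465.
Next best feasible plan costs 474.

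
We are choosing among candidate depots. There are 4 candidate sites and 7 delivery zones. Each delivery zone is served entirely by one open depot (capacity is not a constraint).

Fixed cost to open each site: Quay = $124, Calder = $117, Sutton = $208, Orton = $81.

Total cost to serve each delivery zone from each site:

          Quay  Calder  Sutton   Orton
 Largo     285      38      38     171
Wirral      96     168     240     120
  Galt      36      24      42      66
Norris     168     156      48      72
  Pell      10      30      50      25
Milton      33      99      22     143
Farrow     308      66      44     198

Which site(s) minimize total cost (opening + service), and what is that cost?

For any fixed open set, each delivery zone goes to its cheapest open site; total = fixed + service.
{Quay, Sutton}: Largo→Sutton 38, Wirral→Quay 96, Galt→Quay 36, Norris→Sutton 48, Pell→Quay 10, Milton→Sutton 22, Farrow→Sutton 44. Service 294; fixed 332; total 626.
{Sutton, Orton}: service 339 + fixed 289 = 628
{Calder, Orton}: service 444 + fixed 198 = 642
{Quay, Calder, Sutton, Orton}: service 282 + fixed 530 = 812
(All 15 nonempty subsets were checked; Quay and Sutton is lowest.)

Open Quay and Sutton; minimum total cost 626.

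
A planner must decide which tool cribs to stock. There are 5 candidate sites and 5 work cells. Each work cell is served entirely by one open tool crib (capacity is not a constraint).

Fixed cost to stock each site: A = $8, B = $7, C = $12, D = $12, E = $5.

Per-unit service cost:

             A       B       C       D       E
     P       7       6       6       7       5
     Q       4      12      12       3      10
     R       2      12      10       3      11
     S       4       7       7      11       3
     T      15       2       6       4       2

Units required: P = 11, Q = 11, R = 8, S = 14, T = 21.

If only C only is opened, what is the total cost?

Total cost: 514

Each work cell is assigned to its cheapest site among the open ones.
{C}: P→C 6·11=66, Q→C 12·11=132, R→C 10·8=80, S→C 7·14=98, T→C 6·21=126. Service 502; fixed 12; total 514.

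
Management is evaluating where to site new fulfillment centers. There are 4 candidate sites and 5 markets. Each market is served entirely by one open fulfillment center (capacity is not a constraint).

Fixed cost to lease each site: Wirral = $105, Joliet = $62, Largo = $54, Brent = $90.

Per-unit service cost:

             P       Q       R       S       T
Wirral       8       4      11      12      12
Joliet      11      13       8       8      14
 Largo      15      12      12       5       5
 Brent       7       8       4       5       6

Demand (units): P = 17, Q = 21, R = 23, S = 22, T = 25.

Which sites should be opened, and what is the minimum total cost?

Open Brent only; minimum total cost 729.

For any fixed open set, each market goes to its cheapest open site; total = fixed + service.
{Brent}: P→Brent 7·17=119, Q→Brent 8·21=168, R→Brent 4·23=92, S→Brent 5·22=110, T→Brent 6·25=150. Service 639; fixed 90; total 729.
{Wirral, Brent}: service 555 + fixed 195 = 750
{Largo, Brent}: P→Brent 7·17=119, Q→Brent 8·21=168, R→Brent 4·23=92, S→Largo 5·22=110, T→Largo 5·25=125. Service 614; fixed 144; total 758.
{Wirral, Joliet, Largo, Brent}: P→Brent 7·17=119, Q→Wirral 4·21=84, R→Brent 4·23=92, S→Largo 5·22=110, T→Largo 5·25=125. Service 530; fixed 311; total 841.
No other subset beats 729.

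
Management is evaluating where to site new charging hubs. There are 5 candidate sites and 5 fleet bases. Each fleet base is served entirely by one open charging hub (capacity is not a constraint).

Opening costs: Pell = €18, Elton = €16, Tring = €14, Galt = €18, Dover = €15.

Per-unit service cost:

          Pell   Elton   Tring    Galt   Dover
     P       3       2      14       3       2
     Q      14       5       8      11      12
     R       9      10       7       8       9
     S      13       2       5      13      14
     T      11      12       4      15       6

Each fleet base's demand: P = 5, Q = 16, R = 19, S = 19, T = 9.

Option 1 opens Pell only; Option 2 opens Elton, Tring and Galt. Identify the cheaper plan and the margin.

Option 2 is cheaper by 429.

Option 1: {Pell}: P→Pell 3·5=15, Q→Pell 14·16=224, R→Pell 9·19=171, S→Pell 13·19=247, T→Pell 11·9=99. Service 756; fixed 18; total 774.
Option 2: {Elton, Tring, Galt}: P→Elton 2·5=10, Q→Elton 5·16=80, R→Tring 7·19=133, S→Elton 2·19=38, T→Tring 4·9=36. Service 297; fixed 48; total 345.
Difference: |774 − 345| = 429.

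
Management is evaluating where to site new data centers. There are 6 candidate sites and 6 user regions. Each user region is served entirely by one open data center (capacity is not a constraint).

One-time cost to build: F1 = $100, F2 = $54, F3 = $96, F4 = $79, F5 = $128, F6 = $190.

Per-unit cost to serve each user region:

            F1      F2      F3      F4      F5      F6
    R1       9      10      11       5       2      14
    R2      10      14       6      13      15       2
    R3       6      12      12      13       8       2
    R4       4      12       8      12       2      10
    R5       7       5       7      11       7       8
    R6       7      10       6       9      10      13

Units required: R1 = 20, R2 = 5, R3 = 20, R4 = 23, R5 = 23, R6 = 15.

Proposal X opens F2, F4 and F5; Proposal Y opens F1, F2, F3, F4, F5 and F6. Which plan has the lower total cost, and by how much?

Proposal X: {F2, F4, F5}: R1→F5 2·20=40, R2→F4 13·5=65, R3→F5 8·20=160, R4→F5 2·23=46, R5→F2 5·23=115, R6→F4 9·15=135. Service 561; fixed 261; total 822.
Proposal Y: {F1, F2, F3, F4, F5, F6}: R1→F5 2·20=40, R2→F6 2·5=10, R3→F6 2·20=40, R4→F5 2·23=46, R5→F2 5·23=115, R6→F3 6·15=90. Service 341; fixed 647; total 988.
Difference: |822 − 988| = 166.

Proposal X is cheaper by 166.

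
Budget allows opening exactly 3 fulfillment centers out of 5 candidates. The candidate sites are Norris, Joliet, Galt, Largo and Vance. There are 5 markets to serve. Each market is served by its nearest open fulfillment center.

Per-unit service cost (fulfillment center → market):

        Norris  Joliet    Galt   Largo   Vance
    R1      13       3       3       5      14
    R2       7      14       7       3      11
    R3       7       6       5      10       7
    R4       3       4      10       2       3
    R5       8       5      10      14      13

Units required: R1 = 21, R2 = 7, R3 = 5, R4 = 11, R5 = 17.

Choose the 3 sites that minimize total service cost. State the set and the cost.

With exactly 3 open, each market uses its cheapest among the chosen.
{Joliet, Galt, Largo}: R1→Joliet 3·21=63, R2→Largo 3·7=21, R3→Galt 5·5=25, R4→Largo 2·11=22, R5→Joliet 5·17=85. Service cost 216.
{Norris, Joliet, Largo}: service cost 221
{Joliet, Largo, Vance}: service cost 221
Among all 10 size-3 choices, {Joliet, Galt, Largo} is lowest.

Choose Joliet, Galt and Largo; total service cost 216.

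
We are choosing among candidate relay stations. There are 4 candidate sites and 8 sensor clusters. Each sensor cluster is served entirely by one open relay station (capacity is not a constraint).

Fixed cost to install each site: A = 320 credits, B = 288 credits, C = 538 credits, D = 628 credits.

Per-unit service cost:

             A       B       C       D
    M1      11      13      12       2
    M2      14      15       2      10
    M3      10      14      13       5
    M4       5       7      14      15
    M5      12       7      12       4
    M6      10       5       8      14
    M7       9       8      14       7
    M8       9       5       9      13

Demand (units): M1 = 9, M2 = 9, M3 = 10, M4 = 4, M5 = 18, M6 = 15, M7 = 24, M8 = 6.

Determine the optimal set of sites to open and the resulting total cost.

Open B only; minimum total cost 1131.

For any fixed open set, each sensor cluster goes to its cheapest open site; total = fixed + service.
{B}: M1→B 13·9=117, M2→B 15·9=135, M3→B 14·10=140, M4→B 7·4=28, M5→B 7·18=126, M6→B 5·15=75, M7→B 8·24=192, M8→B 5·6=30. Service 843; fixed 288; total 1131.
{A}: service 981 + fixed 320 = 1301
{D}: service 746 + fixed 628 = 1374
{A, B, C, D}: service 451 + fixed 1774 = 2225
(All 15 nonempty subsets were checked; B only is lowest.)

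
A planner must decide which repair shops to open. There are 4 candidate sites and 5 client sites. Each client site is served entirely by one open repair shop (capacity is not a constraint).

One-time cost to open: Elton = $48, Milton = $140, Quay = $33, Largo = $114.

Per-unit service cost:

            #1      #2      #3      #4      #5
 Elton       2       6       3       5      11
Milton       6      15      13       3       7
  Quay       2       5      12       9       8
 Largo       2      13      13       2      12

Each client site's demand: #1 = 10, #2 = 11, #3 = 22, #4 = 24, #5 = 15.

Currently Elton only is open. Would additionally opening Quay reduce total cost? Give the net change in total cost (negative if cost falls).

Current service cost with {Elton}: 437.
Adding Quay: each client site re-picks its cheapest; new service cost 381, saving 56.
Extra fixed cost: 33. Net change = 33 − 56 = -23.
(Totals: 485 → 462.)

Yes — net change −23 (cost falls by 23).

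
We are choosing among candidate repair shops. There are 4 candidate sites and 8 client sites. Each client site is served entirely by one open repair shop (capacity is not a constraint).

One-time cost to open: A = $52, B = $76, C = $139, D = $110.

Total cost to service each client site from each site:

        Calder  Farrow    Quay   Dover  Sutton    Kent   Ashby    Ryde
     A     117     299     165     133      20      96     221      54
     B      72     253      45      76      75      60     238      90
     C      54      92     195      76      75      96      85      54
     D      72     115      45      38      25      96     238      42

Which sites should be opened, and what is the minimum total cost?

For any fixed open set, each client site goes to its cheapest open site; total = fixed + service.
{C, D}: Calder→C 54, Farrow→C 92, Quay→D 45, Dover→D 38, Sutton→D 25, Kent→C 96, Ashby→C 85, Ryde→D 42. Service 477; fixed 249; total 726.
{A, B, C}: Calder→C 54, Farrow→C 92, Quay→B 45, Dover→B 76, Sutton→A 20, Kent→B 60, Ashby→C 85, Ryde→A 54. Service 486; fixed 267; total 753.
{B, C}: service 541 + fixed 215 = 756
{A, B, C, D}: service 436 + fixed 377 = 813
No other subset beats 726.

Open C and D; minimum total cost 726.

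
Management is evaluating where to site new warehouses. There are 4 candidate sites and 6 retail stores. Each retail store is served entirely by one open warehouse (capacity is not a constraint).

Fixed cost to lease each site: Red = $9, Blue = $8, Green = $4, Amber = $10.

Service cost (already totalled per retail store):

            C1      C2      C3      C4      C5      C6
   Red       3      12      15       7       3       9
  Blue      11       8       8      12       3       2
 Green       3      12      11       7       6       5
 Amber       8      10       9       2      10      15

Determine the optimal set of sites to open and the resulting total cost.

Open Blue and Green; minimum total cost 43.

For any fixed open set, each retail store goes to its cheapest open site; total = fixed + service.
{Blue, Green}: C1→Green 3, C2→Blue 8, C3→Blue 8, C4→Green 7, C5→Blue 3, C6→Blue 2. Service 31; fixed 12; total 43.
{Red, Blue}: service 31 + fixed 17 = 48
{Blue, Green, Amber}: C1→Green 3, C2→Blue 8, C3→Blue 8, C4→Amber 2, C5→Blue 3, C6→Blue 2. Service 26; fixed 22; total 48.
{Red, Blue, Green, Amber}: C1→Red 3, C2→Blue 8, C3→Blue 8, C4→Amber 2, C5→Red 3, C6→Blue 2. Service 26; fixed 31; total 57.
No other subset beats 43.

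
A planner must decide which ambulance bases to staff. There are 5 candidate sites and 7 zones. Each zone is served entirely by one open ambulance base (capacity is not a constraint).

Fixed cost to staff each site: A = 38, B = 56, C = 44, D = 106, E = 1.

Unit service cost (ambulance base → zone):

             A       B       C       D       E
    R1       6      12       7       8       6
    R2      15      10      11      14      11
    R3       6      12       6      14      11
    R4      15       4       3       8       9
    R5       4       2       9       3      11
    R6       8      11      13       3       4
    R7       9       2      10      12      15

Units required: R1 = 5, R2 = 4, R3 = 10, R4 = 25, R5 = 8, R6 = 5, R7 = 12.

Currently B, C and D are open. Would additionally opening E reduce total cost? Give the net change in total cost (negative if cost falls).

Current service cost with {B, C, D}: 265.
Adding E: each zone re-picks its cheapest; new service cost 260, saving 5.
Extra fixed cost: 1. Net change = 1 − 5 = -4.
(Totals: 471 → 467.)

Yes — net change −4 (cost falls by 4).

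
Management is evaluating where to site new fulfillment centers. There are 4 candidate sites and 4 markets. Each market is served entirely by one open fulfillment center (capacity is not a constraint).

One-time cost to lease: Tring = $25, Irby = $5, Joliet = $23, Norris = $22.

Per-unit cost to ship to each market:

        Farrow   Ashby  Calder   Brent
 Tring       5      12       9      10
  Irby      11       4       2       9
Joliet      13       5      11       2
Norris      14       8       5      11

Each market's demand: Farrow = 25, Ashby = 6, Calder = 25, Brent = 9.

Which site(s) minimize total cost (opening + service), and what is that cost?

Open Tring, Irby and Joliet; minimum total cost 270.

For any fixed open set, each market goes to its cheapest open site; total = fixed + service.
{Tring, Irby, Joliet}: Farrow→Tring 5·25=125, Ashby→Irby 4·6=24, Calder→Irby 2·25=50, Brent→Joliet 2·9=18. Service 217; fixed 53; total 270.
{Tring, Irby, Joliet, Norris}: service 217 + fixed 75 = 292
{Tring, Irby}: service 280 + fixed 30 = 310
{Irby}: service 430 + fixed 5 = 435
No other subset beats 270.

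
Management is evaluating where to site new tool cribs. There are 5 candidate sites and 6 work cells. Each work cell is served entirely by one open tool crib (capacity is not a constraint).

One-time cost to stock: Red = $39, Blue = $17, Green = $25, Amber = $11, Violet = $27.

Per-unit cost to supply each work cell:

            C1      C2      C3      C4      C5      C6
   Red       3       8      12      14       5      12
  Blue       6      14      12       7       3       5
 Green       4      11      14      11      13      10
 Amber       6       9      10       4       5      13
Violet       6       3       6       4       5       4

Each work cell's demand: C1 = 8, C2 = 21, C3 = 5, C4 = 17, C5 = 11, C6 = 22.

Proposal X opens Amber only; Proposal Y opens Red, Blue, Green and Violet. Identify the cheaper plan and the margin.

Proposal X: {Amber}: C1→Amber 6·8=48, C2→Amber 9·21=189, C3→Amber 10·5=50, C4→Amber 4·17=68, C5→Amber 5·11=55, C6→Amber 13·22=286. Service 696; fixed 11; total 707.
Proposal Y: {Red, Blue, Green, Violet}: C1→Red 3·8=24, C2→Violet 3·21=63, C3→Violet 6·5=30, C4→Violet 4·17=68, C5→Blue 3·11=33, C6→Violet 4·22=88. Service 306; fixed 108; total 414.
Difference: |707 − 414| = 293.

Proposal Y is cheaper by 293.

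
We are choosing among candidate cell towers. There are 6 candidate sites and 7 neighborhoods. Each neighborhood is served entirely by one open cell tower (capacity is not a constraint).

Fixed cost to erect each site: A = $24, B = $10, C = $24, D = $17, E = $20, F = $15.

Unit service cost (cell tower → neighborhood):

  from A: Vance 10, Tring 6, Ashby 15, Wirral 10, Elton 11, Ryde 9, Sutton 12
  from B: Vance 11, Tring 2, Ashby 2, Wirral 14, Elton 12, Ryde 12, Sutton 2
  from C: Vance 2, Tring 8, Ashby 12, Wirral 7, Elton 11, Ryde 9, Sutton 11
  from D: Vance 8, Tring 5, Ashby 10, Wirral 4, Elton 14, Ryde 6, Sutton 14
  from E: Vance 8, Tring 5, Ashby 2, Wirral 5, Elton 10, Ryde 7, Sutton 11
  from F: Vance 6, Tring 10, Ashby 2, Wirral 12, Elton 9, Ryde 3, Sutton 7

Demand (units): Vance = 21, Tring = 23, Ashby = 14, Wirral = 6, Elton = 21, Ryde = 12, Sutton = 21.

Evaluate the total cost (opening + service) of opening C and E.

Total cost: 784

Each neighborhood is assigned to its cheapest site among the open ones.
{C, E}: Vance→C 2·21=42, Tring→E 5·23=115, Ashby→E 2·14=28, Wirral→E 5·6=30, Elton→E 10·21=210, Ryde→E 7·12=84, Sutton→C 11·21=231. Service 740; fixed 44; total 784.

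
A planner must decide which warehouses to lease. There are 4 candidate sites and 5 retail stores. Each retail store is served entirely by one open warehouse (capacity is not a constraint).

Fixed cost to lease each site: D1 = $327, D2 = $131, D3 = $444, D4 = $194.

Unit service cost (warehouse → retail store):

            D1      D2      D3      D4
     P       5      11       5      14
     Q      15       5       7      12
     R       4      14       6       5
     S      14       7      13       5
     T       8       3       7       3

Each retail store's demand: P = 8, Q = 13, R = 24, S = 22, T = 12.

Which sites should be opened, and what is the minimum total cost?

Open D4 only; minimum total cost 728.

For any fixed open set, each retail store goes to its cheapest open site; total = fixed + service.
{D4}: P→D4 14·8=112, Q→D4 12·13=156, R→D4 5·24=120, S→D4 5·22=110, T→D4 3·12=36. Service 534; fixed 194; total 728.
{D2, D4}: service 419 + fixed 325 = 744
{D2}: P→D2 11·8=88, Q→D2 5·13=65, R→D2 14·24=336, S→D2 7·22=154, T→D2 3·12=36. Service 679; fixed 131; total 810.
{D1, D2, D3, D4}: service 347 + fixed 1096 = 1443
No other subset beats 728.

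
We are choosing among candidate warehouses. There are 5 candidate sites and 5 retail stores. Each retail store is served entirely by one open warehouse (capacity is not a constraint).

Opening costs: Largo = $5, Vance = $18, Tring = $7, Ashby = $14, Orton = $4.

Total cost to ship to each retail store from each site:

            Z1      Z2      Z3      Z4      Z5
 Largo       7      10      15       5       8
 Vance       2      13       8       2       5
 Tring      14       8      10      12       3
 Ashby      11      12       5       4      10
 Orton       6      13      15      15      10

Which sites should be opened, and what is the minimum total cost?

For any fixed open set, each retail store goes to its cheapest open site; total = fixed + service.
{Largo, Tring}: Z1→Largo 7, Z2→Tring 8, Z3→Tring 10, Z4→Largo 5, Z5→Tring 3. Service 33; fixed 12; total 45.
{Largo, Tring, Orton}: service 32 + fixed 16 = 48
{Vance}: service 30 + fixed 18 = 48
{Largo, Vance, Tring, Ashby, Orton}: Z1→Vance 2, Z2→Tring 8, Z3→Ashby 5, Z4→Vance 2, Z5→Tring 3. Service 20; fixed 48; total 68.
No other subset beats 45.

Open Largo and Tring; minimum total cost 45.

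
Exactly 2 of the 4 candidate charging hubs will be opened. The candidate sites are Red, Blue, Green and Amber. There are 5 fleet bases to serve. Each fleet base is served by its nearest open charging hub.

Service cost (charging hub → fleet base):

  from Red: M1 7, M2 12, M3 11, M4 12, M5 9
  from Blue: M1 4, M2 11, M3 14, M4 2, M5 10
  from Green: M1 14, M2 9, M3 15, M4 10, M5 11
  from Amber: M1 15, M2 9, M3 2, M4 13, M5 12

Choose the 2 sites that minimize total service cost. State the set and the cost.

With exactly 2 open, each fleet base uses its cheapest among the chosen.
{Blue, Amber}: M1→Blue 4, M2→Amber 9, M3→Amber 2, M4→Blue 2, M5→Blue 10. Service cost 27.
{Red, Blue}: service cost 37
{Red, Amber}: service cost 39
Among all 6 size-2 choices, {Blue, Amber} is lowest.

Choose Blue and Amber; total service cost 27.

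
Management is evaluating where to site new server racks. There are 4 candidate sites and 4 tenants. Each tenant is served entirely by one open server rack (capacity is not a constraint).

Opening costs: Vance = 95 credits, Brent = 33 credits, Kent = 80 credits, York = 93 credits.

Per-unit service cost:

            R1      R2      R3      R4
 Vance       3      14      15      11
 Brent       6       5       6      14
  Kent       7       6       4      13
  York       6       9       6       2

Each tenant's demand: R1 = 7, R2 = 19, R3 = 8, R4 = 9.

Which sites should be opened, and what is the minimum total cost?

Open Brent and York; minimum total cost 329.

For any fixed open set, each tenant goes to its cheapest open site; total = fixed + service.
{Brent, York}: R1→Brent 6·7=42, R2→Brent 5·19=95, R3→Brent 6·8=48, R4→York 2·9=18. Service 203; fixed 126; total 329.
{Brent}: service 311 + fixed 33 = 344
{York}: R1→York 6·7=42, R2→York 9·19=171, R3→York 6·8=48, R4→York 2·9=18. Service 279; fixed 93; total 372.
{Vance, Brent, Kent, York}: R1→Vance 3·7=21, R2→Brent 5·19=95, R3→Kent 4·8=32, R4→York 2·9=18. Service 166; fixed 301; total 467.
No other subset beats 329.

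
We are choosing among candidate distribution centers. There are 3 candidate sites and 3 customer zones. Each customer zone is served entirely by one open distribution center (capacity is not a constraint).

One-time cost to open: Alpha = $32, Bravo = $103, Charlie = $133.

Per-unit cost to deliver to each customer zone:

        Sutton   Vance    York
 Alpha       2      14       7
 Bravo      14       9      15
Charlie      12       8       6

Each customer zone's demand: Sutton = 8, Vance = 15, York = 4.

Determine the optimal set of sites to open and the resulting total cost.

For any fixed open set, each customer zone goes to its cheapest open site; total = fixed + service.
{Alpha}: Sutton→Alpha 2·8=16, Vance→Alpha 14·15=210, York→Alpha 7·4=28. Service 254; fixed 32; total 286.
{Alpha, Bravo}: service 179 + fixed 135 = 314
{Alpha, Charlie}: service 160 + fixed 165 = 325
{Alpha, Bravo, Charlie}: service 160 + fixed 268 = 428
No other subset beats 286.

Open Alpha only; minimum total cost 286.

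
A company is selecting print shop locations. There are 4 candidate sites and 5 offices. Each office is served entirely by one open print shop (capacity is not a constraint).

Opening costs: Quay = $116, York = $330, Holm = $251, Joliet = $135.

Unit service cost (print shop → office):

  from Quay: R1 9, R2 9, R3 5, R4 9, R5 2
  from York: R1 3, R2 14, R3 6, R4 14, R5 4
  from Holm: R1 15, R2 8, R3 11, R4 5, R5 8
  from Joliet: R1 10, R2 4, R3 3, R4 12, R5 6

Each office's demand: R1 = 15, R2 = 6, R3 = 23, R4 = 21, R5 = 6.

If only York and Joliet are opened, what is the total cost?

Total cost: 879

Each office is assigned to its cheapest site among the open ones.
{York, Joliet}: R1→York 3·15=45, R2→Joliet 4·6=24, R3→Joliet 3·23=69, R4→Joliet 12·21=252, R5→York 4·6=24. Service 414; fixed 465; total 879.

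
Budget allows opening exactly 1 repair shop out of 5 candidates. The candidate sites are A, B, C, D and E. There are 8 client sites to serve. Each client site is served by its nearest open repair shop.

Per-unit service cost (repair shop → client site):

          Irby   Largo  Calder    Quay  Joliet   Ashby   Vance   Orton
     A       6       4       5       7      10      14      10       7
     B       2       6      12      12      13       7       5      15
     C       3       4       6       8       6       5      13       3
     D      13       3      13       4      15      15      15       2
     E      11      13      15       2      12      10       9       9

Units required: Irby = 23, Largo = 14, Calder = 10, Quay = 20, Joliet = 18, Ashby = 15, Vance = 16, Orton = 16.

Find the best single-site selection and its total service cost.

With exactly 1 open, each client site uses its cheapest among the chosen.
{C}: Irby→C 3·23=69, Largo→C 4·14=56, Calder→C 6·10=60, Quay→C 8·20=160, Joliet→C 6·18=108, Ashby→C 5·15=75, Vance→C 13·16=208, Orton→C 3·16=48. Service cost 784.
{A}: service cost 1046
{B}: service cost 1149
Among all 5 size-1 choices, {C} is lowest.

Choose C only; total service cost 784.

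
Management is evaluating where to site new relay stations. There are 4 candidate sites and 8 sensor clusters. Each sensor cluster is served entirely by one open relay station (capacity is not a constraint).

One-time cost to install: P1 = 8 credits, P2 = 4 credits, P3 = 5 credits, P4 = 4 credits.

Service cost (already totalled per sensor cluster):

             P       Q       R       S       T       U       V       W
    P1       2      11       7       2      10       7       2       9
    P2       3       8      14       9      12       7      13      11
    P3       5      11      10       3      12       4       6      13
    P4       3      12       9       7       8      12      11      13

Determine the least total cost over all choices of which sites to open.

Minimum total cost: 58

For any fixed open set, each sensor cluster goes to its cheapest open site; total = fixed + service.
{P1}: P→P1 2, Q→P1 11, R→P1 7, S→P1 2, T→P1 10, U→P1 7, V→P1 2, W→P1 9. Service 50; fixed 8; total 58.
{P1, P2}: P→P1 2, Q→P2 8, R→P1 7, S→P1 2, T→P1 10, U→P1 7, V→P1 2, W→P1 9. Service 47; fixed 12; total 59.
{P1, P3}: service 47 + fixed 13 = 60
{P1, P2, P3, P4}: P→P1 2, Q→P2 8, R→P1 7, S→P1 2, T→P4 8, U→P3 4, V→P1 2, W→P1 9. Service 42; fixed 21; total 63.
(All 15 nonempty subsets were checked; P1 only is lowest.)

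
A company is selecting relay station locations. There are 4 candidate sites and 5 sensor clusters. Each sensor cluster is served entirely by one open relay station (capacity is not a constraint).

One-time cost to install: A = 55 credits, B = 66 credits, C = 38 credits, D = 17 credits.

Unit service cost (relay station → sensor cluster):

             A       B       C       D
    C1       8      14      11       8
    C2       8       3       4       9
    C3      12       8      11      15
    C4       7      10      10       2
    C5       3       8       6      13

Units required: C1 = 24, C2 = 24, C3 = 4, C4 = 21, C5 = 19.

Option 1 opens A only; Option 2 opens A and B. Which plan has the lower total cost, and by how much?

Option 2 is cheaper by 70.

Option 1: {A}: C1→A 8·24=192, C2→A 8·24=192, C3→A 12·4=48, C4→A 7·21=147, C5→A 3·19=57. Service 636; fixed 55; total 691.
Option 2: {A, B}: C1→A 8·24=192, C2→B 3·24=72, C3→B 8·4=32, C4→A 7·21=147, C5→A 3·19=57. Service 500; fixed 121; total 621.
Difference: |691 − 621| = 70.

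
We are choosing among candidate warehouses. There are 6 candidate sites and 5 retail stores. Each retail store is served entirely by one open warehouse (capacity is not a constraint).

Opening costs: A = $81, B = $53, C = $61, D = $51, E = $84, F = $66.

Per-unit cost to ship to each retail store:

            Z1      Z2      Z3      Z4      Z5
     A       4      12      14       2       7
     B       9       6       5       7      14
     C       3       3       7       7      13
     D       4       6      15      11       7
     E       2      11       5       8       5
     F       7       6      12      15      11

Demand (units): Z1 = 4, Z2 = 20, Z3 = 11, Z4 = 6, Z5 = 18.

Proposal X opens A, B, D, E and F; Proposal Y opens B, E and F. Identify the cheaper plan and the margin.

Proposal Y is cheaper by 102.

Proposal X: {A, B, D, E, F}: Z1→E 2·4=8, Z2→B 6·20=120, Z3→B 5·11=55, Z4→A 2·6=12, Z5→E 5·18=90. Service 285; fixed 335; total 620.
Proposal Y: {B, E, F}: Z1→E 2·4=8, Z2→B 6·20=120, Z3→B 5·11=55, Z4→B 7·6=42, Z5→E 5·18=90. Service 315; fixed 203; total 518.
Difference: |620 − 518| = 102.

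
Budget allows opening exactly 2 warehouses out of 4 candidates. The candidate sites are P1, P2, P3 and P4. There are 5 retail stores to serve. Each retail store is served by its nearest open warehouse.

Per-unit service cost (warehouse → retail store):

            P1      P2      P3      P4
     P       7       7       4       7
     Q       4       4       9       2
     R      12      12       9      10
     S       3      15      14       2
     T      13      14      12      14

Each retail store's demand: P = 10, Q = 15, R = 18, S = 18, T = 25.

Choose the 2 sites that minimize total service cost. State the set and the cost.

Choose P3 and P4; total service cost 568.

With exactly 2 open, each retail store uses its cheapest among the chosen.
{P3, P4}: P→P3 4·10=40, Q→P4 2·15=30, R→P3 9·18=162, S→P4 2·18=36, T→P3 12·25=300. Service cost 568.
{P1, P3}: service cost 616
{P1, P4}: service cost 641
Among all 6 size-2 choices, {P3, P4} is lowest.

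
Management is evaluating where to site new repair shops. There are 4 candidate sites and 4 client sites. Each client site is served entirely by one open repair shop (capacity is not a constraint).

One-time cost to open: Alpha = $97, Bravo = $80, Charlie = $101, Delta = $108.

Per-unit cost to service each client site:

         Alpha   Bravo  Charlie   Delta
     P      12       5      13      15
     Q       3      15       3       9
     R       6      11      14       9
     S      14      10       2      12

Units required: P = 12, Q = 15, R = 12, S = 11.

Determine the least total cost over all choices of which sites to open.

For any fixed open set, each client site goes to its cheapest open site; total = fixed + service.
{Bravo, Charlie}: P→Bravo 5·12=60, Q→Charlie 3·15=45, R→Bravo 11·12=132, S→Charlie 2·11=22. Service 259; fixed 181; total 440.
{Alpha, Bravo}: service 287 + fixed 177 = 464
{Alpha, Bravo, Charlie}: service 199 + fixed 278 = 477
{Alpha, Bravo, Charlie, Delta}: service 199 + fixed 386 = 585
(All 15 nonempty subsets were checked; Bravo and Charlie is lowest.)

Minimum total cost: 440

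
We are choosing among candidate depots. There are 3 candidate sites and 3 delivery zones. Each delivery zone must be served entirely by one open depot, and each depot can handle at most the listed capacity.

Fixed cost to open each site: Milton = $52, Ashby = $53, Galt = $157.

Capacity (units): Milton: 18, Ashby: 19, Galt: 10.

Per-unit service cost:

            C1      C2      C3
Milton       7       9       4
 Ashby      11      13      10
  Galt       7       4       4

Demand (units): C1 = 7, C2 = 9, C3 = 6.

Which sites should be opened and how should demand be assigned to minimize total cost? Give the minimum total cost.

Open {Milton, Ashby}: C1→Ashby 11·7=77, C2→Milton 9·9=81, C3→Milton 4·6=24.
Loads: Milton carries 15/18, Ashby carries 7/19. Service 182; fixed 105; total 287.
Next best feasible plan costs 295.

Minimum total cost: 287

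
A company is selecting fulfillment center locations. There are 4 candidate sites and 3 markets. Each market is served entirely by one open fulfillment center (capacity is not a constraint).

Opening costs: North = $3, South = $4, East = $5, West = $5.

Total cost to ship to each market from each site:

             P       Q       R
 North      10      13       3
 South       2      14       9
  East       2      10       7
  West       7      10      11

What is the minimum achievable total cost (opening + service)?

Minimum total cost: 23

For any fixed open set, each market goes to its cheapest open site; total = fixed + service.
{North, East}: P→East 2, Q→East 10, R→North 3. Service 15; fixed 8; total 23.
{East}: service 19 + fixed 5 = 24
{North, South}: P→South 2, Q→North 13, R→North 3. Service 18; fixed 7; total 25.
{North, South, East, West}: service 15 + fixed 17 = 32
(All 15 nonempty subsets were checked; North and East is lowest.)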